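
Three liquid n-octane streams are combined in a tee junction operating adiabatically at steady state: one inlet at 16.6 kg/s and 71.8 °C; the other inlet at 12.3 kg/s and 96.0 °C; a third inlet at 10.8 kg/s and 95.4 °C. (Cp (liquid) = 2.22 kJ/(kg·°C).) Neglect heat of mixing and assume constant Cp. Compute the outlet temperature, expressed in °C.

Energy balance with Q = 0: Σ ṁᵢCp,ᵢ(T_out − Tᵢ) = 0
T_out = Σ ṁᵢCp,ᵢTᵢ / Σ ṁᵢCp,ᵢ
      = 7554.7 / 88.134 = 85.718 °C

T_out = 85.7 °C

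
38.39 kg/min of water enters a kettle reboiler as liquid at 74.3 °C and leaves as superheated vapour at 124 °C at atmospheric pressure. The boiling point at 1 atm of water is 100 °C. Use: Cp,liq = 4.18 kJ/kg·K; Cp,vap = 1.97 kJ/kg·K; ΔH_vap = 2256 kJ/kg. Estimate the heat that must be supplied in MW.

liquid 74.3→100 °C: 107.43 kJ/kg
vaporisation at 100 °C: 2256 kJ/kg
vapour 100→124 °C: 47.28 kJ/kg
Δh = 107.43 + 2256 + 47.28 = 2410.7 kJ/kg
Q = ṁ·Δh = 38.39 kg/min × 2410.7 kJ/kg = 92547 kJ/min
|Q| = 1542.5 kW = 1.5425 MW

Q = 1.54 MW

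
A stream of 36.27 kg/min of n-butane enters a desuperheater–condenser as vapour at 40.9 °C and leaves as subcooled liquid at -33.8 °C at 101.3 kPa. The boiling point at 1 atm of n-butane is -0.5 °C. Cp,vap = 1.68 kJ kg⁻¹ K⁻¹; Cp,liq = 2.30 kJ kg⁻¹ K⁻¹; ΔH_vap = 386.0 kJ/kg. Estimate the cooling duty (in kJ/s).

Q_c = 322 kJ/s

vapour 40.9→-0.5 °C: -69.552 kJ/kg
condensation at -0.5 °C: -386 kJ/kg
liquid -0.5→-33.8 °C: -76.59 kJ/kg
Δh = -69.552 + -386 + -76.59 = -532.14 kJ/kg
Q = ṁ·Δh = 36.27 kg/min × -532.14 kJ/kg = -19301 kJ/min
|Q| = 321.68 kW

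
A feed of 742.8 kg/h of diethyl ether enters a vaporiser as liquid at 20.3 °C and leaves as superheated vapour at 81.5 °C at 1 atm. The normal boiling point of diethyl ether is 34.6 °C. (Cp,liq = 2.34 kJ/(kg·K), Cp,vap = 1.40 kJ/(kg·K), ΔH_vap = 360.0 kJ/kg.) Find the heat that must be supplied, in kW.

Q = 94.7 kW

liquid 20.3→34.6 °C: 33.462 kJ/kg
vaporisation at 34.6 °C: 360 kJ/kg
vapour 34.6→81.5 °C: 65.66 kJ/kg
Δh = 33.462 + 360 + 65.66 = 459.12 kJ/kg
Q = ṁ·Δh = 742.8 kg/h × 459.12 kJ/kg = 341040 kJ/h
|Q| = 94.732 kW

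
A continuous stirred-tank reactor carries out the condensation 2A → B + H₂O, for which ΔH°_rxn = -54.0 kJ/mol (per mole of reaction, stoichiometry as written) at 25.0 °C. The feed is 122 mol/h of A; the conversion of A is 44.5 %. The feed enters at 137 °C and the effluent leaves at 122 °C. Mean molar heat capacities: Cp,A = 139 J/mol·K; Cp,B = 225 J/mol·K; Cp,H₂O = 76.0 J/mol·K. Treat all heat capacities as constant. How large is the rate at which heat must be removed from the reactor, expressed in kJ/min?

Q_out = 27.7 kJ/min

Extent of reaction ξ = 0.445 × 122 / 2 = 27.145 mol/h
Reaction term: ξ·ΔH°_rxn = 27.145 × -54.0 = -1465.8 kJ/h
Sensible, feed 137→25 °C: -1899.3 kJ/h
Outlet flows (mol/h): A 67.71, B 27.145, H₂O 27.145
Sensible, products 25→122 °C: 1705.5 kJ/h
Q = ΔH = -1659.6 kJ/h = -0.46101 kW
Heat removed = 27.661 kJ/min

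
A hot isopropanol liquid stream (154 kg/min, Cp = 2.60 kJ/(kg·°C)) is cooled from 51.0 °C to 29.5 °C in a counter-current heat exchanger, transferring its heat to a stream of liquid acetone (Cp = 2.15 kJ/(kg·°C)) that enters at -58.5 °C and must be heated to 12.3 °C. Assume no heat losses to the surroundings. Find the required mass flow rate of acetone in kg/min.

ṁ_c = 56.6 kg/min

Heat released by hot stream: Q = 154 × 2.60 × (51.0 − 29.5) = 8608.6 kJ/min
Energy balance on cold side (adiabatic exchanger): Q = ṁ_c·Cp_c·(T_c,out − T_c,in)
ṁ_c = 8608.6 / [2.15 × (12.3 − -58.5)] = 56.554 kg/min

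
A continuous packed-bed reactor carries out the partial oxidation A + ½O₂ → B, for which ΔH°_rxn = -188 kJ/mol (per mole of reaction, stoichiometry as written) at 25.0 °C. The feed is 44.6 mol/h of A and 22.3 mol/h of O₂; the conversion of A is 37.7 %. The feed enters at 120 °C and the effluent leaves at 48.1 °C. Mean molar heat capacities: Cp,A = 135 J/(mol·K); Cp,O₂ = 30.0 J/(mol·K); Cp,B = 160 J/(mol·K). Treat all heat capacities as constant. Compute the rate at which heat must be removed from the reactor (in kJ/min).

Extent of reaction ξ = 0.377 × 44.6 = 16.814 mol/h
Reaction term: ξ·ΔH°_rxn = 16.814 × -188 = -3161.1 kJ/h
Sensible, feed 120→25 °C: -635.55 kJ/h
Outlet flows (mol/h): A 27.786, O₂ 13.893, B 16.814
Sensible, products 25→48.1 °C: 158.42 kJ/h
Q = ΔH = -3638.2 kJ/h = -1.0106 kW
Heat removed = 60.637 kJ/min

Q_out = 60.6 kJ/min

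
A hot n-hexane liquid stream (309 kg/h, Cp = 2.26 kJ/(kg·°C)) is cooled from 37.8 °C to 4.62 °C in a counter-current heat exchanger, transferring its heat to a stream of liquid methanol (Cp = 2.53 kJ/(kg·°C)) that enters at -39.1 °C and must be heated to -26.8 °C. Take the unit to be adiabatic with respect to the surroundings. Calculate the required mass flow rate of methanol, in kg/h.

ṁ_c = 745 kg/h

Heat released by hot stream: Q = 309 × 2.26 × (37.8 − 4.62) = 23171 kJ/h
Energy balance on cold side (adiabatic exchanger): Q = ṁ_c·Cp_c·(T_c,out − T_c,in)
ṁ_c = 23171 / [2.53 × (-26.8 − -39.1)] = 744.59 kg/h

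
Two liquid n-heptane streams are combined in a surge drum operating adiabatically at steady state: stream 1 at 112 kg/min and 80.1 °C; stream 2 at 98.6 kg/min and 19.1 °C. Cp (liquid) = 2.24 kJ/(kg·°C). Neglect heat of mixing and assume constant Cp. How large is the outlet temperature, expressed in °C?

T_out = 51.5 °C

Adiabatic, steady state ⇒ Σ ṁᵢCp,ᵢ(T_out − Tᵢ) = 0
Σ ṁᵢCp,ᵢTᵢ = 112×2.24×80.1 + 98.6×2.24×19.1 = 24314
Σ ṁᵢCp,ᵢ = 112×2.24 + 98.6×2.24 = 471.74
T_out = 24314 / 471.74 = 51.541 °C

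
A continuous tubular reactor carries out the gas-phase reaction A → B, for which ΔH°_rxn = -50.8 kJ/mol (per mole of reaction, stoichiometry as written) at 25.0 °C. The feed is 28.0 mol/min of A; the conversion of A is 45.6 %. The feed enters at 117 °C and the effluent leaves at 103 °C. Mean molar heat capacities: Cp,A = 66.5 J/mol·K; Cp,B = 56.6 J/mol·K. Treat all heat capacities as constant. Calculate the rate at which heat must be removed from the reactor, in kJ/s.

Extent of reaction ξ = 0.456 × 28.0 = 12.768 mol/min
Reaction term: ξ·ΔH°_rxn = 12.768 × -50.8 = -648.61 kJ/min
Sensible, feed 117→25 °C: -171.3 kJ/min
Outlet flows (mol/min): A 15.232, B 12.768
Sensible, products 25→103 °C: 135.38 kJ/min
Q = ΔH = -684.54 kJ/min = -11.409 kW
Heat removed = 11.409 kJ/s

Q_out = 11.4 kJ/s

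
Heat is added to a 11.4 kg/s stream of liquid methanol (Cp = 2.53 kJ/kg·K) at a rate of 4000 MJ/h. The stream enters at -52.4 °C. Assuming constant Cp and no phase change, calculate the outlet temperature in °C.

Q = 4000 MJ/h = 1111.1 kJ/s
ΔT = Q/(ṁ·Cp) = 1111.1/(11.4×2.53) = 38.524 K
T_out = -52.4 + 38.524 = -13.876 °C

T_out = -13.9 °C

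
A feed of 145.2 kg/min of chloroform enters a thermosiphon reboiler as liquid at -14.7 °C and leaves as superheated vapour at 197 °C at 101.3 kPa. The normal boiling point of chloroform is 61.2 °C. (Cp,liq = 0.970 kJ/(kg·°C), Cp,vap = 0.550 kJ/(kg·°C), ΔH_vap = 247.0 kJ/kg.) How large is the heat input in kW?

liquid -14.7→61.2 °C: 73.623 kJ/kg
vaporisation at 61.2 °C: 247 kJ/kg
vapour 61.2→197 °C: 74.69 kJ/kg
Δh = 73.623 + 247 + 74.69 = 395.31 kJ/kg
Q = ṁ·Δh = 145.2 kg/min × 395.31 kJ/kg = 57399 kJ/min
|Q| = 956.66 kW

Q = 957 kW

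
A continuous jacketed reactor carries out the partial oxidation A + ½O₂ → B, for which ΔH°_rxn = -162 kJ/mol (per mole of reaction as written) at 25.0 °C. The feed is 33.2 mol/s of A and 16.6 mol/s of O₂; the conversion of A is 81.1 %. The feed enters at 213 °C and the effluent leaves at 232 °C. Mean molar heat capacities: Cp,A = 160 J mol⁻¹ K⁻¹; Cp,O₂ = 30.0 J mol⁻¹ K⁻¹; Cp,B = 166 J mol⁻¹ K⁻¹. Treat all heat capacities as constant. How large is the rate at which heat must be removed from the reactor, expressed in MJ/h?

Q_out = 15500 MJ/h

Extent of reaction ξ = 0.811 × 33.2 = 26.925 mol/s
Reaction term: ξ·ΔH°_rxn = 26.925 × -162 = -4361.9 kJ/s
Sensible, feed 213→25 °C: -1092.3 kJ/s
Outlet flows (mol/s): A 6.2748, O₂ 3.1374, B 26.925
Sensible, products 25→232 °C: 1152.5 kJ/s
Q = ΔH = -4301.7 kJ/s = -4301.7 kW
Heat removed = 15486 MJ/h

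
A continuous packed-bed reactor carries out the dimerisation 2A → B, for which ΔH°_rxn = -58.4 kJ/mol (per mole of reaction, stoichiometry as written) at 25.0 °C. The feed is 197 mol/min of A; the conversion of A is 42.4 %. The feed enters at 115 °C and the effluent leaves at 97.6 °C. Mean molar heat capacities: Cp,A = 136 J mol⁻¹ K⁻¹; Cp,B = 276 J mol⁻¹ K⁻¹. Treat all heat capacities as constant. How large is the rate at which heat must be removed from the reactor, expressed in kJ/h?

Q_out = 174000 kJ/h

Extent of reaction ξ = 0.424 × 197 / 2 = 41.764 mol/min
Reaction term: ξ·ΔH°_rxn = 41.764 × -58.4 = -2439 kJ/min
Sensible, feed 115→25 °C: -2411.3 kJ/min
Outlet flows (mol/min): A 113.47, B 41.764
Sensible, products 25→97.6 °C: 1957.2 kJ/min
Q = ΔH = -2893.1 kJ/min = -48.218 kW
Heat removed = 173580 kJ/h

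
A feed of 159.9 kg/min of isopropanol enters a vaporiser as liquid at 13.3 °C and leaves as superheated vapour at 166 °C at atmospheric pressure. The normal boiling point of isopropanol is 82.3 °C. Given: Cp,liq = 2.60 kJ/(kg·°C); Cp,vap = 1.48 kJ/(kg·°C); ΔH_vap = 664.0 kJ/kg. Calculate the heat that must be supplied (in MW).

Q = 2.58 MW

liquid 13.3→82.3 °C: 179.4 kJ/kg
vaporisation at 82.3 °C: 664 kJ/kg
vapour 82.3→166 °C: 123.88 kJ/kg
Δh = 179.4 + 664 + 123.88 = 967.28 kJ/kg
Q = ṁ·Δh = 159.9 kg/min × 967.28 kJ/kg = 154670 kJ/min
|Q| = 2577.8 kW = 2.5778 MW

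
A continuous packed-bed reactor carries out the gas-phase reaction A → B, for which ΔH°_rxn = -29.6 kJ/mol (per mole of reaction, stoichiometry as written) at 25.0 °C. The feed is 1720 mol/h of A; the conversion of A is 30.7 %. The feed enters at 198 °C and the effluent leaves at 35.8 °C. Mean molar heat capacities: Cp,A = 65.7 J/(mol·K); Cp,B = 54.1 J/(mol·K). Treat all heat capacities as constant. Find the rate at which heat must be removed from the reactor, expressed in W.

Q_out = 9450 W

Extent of reaction ξ = 0.307 × 1720 = 528.04 mol/h
Reaction term: ξ·ΔH°_rxn = 528.04 × -29.6 = -15630 kJ/h
Sensible, feed 198→25 °C: -19550 kJ/h
Outlet flows (mol/h): A 1192, B 528.04
Sensible, products 25→35.8 °C: 1154.3 kJ/h
Q = ΔH = -34025 kJ/h = -9.4515 kW
Heat removed = 9451.5 W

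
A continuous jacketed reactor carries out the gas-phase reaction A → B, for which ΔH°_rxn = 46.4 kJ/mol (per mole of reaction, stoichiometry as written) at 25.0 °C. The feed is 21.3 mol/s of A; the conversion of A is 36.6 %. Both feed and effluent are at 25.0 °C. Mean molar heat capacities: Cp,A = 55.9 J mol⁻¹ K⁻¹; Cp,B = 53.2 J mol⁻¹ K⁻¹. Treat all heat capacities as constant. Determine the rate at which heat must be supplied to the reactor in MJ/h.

Q_in = 1300 MJ/h

Extent of reaction ξ = 0.366 × 21.3 = 7.7958 mol/s
Reaction term: ξ·ΔH°_rxn = 7.7958 × 46.4 = 361.73 kJ/s
Q = ΔH = 361.73 kJ/s = 361.73 kW
Heat supplied = 1302.2 MJ/h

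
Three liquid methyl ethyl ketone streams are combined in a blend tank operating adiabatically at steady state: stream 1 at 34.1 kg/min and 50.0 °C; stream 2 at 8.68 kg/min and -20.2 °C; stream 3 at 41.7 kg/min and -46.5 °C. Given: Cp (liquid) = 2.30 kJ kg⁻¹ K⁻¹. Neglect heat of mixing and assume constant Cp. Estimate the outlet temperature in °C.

T_out = -4.85 °C

Adiabatic, steady state ⇒ Σ ṁᵢCp,ᵢ(T_out − Tᵢ) = 0
Σ ṁᵢCp,ᵢTᵢ = 34.1×2.30×50.0 + 8.68×2.30×-20.2 + 41.7×2.30×-46.5 = -941.59
Σ ṁᵢCp,ᵢ = 34.1×2.30 + 8.68×2.30 + 41.7×2.30 = 194.3
T_out = -941.59 / 194.3 = -4.846 °C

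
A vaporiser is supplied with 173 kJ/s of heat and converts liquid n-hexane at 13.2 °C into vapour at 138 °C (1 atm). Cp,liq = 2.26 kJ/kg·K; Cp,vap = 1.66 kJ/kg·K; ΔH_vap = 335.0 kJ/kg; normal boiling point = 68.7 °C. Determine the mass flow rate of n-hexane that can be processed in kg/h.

Δh = 2.26×(68.7−13.2) + 335.0 + 1.66×(138−68.7) = 575.47 kJ/kg
Q = 173 kJ/s = 173 kJ/s = 622800 kJ/h
ṁ = Q/Δh = 622800 / 575.47 = 1082.2 kg/h

ṁ = 1080 kg/h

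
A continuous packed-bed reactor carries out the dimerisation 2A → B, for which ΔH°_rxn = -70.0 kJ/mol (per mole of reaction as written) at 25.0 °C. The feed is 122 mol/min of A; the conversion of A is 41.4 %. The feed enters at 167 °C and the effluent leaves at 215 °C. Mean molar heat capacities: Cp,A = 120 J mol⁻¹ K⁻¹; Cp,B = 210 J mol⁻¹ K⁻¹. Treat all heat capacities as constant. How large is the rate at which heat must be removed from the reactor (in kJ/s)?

Q_out = 20.2 kJ/s

Extent of reaction ξ = 0.414 × 122 / 2 = 25.254 mol/min
Reaction term: ξ·ΔH°_rxn = 25.254 × -70.0 = -1767.8 kJ/min
Sensible, feed 167→25 °C: -2078.9 kJ/min
Outlet flows (mol/min): A 71.492, B 25.254
Sensible, products 25→215 °C: 2637.7 kJ/min
Q = ΔH = -1209 kJ/min = -20.15 kW
Heat removed = 20.15 kJ/s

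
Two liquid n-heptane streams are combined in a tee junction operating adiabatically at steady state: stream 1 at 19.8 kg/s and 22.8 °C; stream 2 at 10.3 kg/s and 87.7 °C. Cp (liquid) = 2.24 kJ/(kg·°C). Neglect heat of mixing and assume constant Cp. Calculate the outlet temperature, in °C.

T_out = 45.0 °C

No heat crosses the boundary, so H_out = H_in.
T_out = Σ ṁᵢCp,ᵢTᵢ / Σ ṁᵢCp,ᵢ
      = 3034.6 / 67.424 = 45.008 °C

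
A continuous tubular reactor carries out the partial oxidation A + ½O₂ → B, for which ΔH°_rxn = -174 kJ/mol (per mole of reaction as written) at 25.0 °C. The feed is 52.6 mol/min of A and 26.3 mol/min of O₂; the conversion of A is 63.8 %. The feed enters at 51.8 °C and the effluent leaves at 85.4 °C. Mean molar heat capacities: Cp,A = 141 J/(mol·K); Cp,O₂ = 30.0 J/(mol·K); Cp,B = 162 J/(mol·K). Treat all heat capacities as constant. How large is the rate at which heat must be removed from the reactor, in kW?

Q_out = 92.5 kW

Extent of reaction ξ = 0.638 × 52.6 = 33.559 mol/min
Reaction term: ξ·ΔH°_rxn = 33.559 × -174 = -5839.2 kJ/min
Sensible, feed 51.8→25 °C: -219.91 kJ/min
Outlet flows (mol/min): A 19.041, O₂ 9.5206, B 33.559
Sensible, products 25→85.4 °C: 507.78 kJ/min
Q = ΔH = -5551.4 kJ/min = -92.523 kW
Heat removed = 92.523 kW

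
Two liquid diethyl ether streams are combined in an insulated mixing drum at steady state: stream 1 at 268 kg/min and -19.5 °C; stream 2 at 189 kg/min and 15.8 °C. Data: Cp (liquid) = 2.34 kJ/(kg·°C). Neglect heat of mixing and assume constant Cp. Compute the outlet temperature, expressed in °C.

T_out = -4.90 °C

Energy balance with Q = 0: Σ ṁᵢCp,ᵢ(T_out − Tᵢ) = 0
T_out = Σ ṁᵢCp,ᵢTᵢ / Σ ṁᵢCp,ᵢ
      = -5241.1 / 1069.4 = -4.9011 °C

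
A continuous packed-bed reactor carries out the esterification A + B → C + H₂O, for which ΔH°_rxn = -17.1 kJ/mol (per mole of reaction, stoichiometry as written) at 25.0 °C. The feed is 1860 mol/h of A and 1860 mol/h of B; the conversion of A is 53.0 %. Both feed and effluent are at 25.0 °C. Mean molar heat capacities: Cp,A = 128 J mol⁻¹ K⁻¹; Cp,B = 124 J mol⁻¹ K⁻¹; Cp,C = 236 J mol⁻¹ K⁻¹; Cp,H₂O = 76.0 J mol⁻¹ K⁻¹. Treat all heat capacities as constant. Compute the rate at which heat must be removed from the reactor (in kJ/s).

Extent of reaction ξ = 0.530 × 1860 = 985.8 mol/h
Reaction term: ξ·ΔH°_rxn = 985.8 × -17.1 = -16857 kJ/h
Q = ΔH = -16857 kJ/h = -4.6826 kW
Heat removed = 4.6826 kJ/s

Q_out = 4.68 kJ/s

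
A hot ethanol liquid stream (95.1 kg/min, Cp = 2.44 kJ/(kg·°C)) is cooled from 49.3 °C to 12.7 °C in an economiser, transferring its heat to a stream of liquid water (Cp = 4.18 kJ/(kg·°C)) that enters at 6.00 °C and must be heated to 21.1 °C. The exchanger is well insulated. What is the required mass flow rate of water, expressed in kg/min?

ṁ_c = 135 kg/min

Heat released by hot stream: Q = 95.1 × 2.44 × (49.3 − 12.7) = 8492.8 kJ/min
Energy balance on cold side (adiabatic exchanger): Q = ṁ_c·Cp_c·(T_c,out − T_c,in)
ṁ_c = 8492.8 / [4.18 × (21.1 − 6.00)] = 134.55 kg/min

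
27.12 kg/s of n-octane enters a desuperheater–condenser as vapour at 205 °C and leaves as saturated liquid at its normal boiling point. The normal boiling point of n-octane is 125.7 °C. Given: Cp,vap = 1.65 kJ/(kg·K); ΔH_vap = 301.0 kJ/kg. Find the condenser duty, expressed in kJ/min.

Q_c = 703000 kJ/min

vapour 205→125.7 °C: -130.84 kJ/kg
condensation at 125.7 °C: -301 kJ/kg
Δh = -130.84 + -301 = -431.85 kJ/kg
Q = ṁ·Δh = 27.12 kg/s × -431.85 kJ/kg = -11712 kJ/s
|Q| = 11712 kW = 702700 kJ/min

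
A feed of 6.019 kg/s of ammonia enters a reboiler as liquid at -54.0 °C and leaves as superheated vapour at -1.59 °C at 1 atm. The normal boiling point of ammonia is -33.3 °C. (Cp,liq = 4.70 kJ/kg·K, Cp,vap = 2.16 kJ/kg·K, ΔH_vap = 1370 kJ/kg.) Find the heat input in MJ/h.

liquid -54.0→-33.3 °C: 97.29 kJ/kg
vaporisation at -33.3 °C: 1370 kJ/kg
vapour -33.3→-1.59 °C: 68.494 kJ/kg
Δh = 97.29 + 1370 + 68.494 = 1535.8 kJ/kg
Q = ṁ·Δh = 6.019 kg/s × 1535.8 kJ/kg = 9243.9 kJ/s
|Q| = 9243.9 kW = 33278 MJ/h

Q = 33300 MJ/h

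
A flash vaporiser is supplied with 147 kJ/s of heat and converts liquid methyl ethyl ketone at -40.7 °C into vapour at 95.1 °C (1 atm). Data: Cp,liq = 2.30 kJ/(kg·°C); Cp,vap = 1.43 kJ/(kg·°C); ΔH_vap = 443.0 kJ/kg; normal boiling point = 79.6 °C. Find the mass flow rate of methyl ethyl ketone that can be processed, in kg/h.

ṁ = 713 kg/h

Δh = 2.30×(79.6−-40.7) + 443.0 + 1.43×(95.1−79.6) = 741.86 kJ/kg
Q = 147 kJ/s = 147 kJ/s = 529200 kJ/h
ṁ = Q/Δh = 529200 / 741.86 = 713.35 kg/h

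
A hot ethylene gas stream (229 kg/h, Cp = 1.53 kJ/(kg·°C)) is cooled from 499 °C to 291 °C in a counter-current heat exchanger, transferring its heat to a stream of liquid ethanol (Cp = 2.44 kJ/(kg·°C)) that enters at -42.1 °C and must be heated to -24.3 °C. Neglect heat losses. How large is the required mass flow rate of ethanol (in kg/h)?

Heat released by hot stream: Q = 229 × 1.53 × (499 − 291) = 72877 kJ/h
Energy balance on cold side (adiabatic exchanger): Q = ṁ_c·Cp_c·(T_c,out − T_c,in)
ṁ_c = 72877 / [2.44 × (-24.3 − -42.1)] = 1678 kg/h

ṁ_c = 1680 kg/h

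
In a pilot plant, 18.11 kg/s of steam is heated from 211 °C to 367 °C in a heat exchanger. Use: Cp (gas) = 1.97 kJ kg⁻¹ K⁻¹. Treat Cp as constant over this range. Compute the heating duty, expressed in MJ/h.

Q = 20000 MJ/h

Q = ṁ·Cp·ΔT = 18.11 × 1.97 × (367 − 211) = 5565.6 kJ/s
Heating duty = 20036 MJ/h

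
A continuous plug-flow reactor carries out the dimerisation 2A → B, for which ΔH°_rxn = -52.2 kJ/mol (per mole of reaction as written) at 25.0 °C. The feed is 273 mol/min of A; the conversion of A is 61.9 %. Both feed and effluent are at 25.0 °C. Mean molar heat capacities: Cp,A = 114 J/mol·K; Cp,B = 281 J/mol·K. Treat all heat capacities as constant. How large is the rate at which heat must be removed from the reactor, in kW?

Extent of reaction ξ = 0.619 × 273 / 2 = 84.493 mol/min
Reaction term: ξ·ΔH°_rxn = 84.493 × -52.2 = -4410.6 kJ/min
Q = ΔH = -4410.6 kJ/min = -73.509 kW
Heat removed = 73.509 kW

Q_out = 73.5 kW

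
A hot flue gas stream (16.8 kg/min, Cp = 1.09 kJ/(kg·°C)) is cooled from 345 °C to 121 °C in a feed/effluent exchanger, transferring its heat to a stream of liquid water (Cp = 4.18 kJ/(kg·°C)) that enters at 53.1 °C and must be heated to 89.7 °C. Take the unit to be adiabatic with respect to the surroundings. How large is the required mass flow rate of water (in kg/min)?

Heat released by hot stream: Q = 16.8 × 1.09 × (345 − 121) = 4101.9 kJ/min
Energy balance on cold side (adiabatic exchanger): Q = ṁ_c·Cp_c·(T_c,out − T_c,in)
ṁ_c = 4101.9 / [4.18 × (89.7 − 53.1)] = 26.812 kg/min

ṁ_c = 26.8 kg/min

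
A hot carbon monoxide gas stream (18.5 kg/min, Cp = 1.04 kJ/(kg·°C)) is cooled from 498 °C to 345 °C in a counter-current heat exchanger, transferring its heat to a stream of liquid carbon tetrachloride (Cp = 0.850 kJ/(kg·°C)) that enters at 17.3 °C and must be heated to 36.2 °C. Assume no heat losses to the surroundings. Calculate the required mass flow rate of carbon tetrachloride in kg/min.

ṁ_c = 183 kg/min

Heat released by hot stream: Q = 18.5 × 1.04 × (498 − 345) = 2943.7 kJ/min
Energy balance on cold side (adiabatic exchanger): Q = ṁ_c·Cp_c·(T_c,out − T_c,in)
ṁ_c = 2943.7 / [0.850 × (36.2 − 17.3)] = 183.24 kg/min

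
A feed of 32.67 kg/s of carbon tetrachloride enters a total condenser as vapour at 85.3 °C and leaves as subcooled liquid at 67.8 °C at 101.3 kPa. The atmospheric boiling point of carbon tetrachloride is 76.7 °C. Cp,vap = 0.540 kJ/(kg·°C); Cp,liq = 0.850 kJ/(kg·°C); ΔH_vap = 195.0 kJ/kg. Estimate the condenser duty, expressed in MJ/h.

Q_c = 24400 MJ/h

vapour 85.3→76.7 °C: -4.644 kJ/kg
condensation at 76.7 °C: -195 kJ/kg
liquid 76.7→67.8 °C: -7.565 kJ/kg
Δh = -4.644 + -195 + -7.565 = -207.21 kJ/kg
Q = ṁ·Δh = 32.67 kg/s × -207.21 kJ/kg = -6769.5 kJ/s
|Q| = 6769.5 kW = 24370 MJ/h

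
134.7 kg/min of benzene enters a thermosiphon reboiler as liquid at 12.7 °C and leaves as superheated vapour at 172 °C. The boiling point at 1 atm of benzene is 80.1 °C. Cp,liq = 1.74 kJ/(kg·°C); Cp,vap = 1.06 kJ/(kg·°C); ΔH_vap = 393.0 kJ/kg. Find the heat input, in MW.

Q = 1.36 MW

liquid 12.7→80.1 °C: 117.28 kJ/kg
vaporisation at 80.1 °C: 393 kJ/kg
vapour 80.1→172 °C: 97.414 kJ/kg
Δh = 117.28 + 393 + 97.414 = 607.69 kJ/kg
Q = ṁ·Δh = 134.7 kg/min × 607.69 kJ/kg = 81856 kJ/min
|Q| = 1364.3 kW = 1.3643 MW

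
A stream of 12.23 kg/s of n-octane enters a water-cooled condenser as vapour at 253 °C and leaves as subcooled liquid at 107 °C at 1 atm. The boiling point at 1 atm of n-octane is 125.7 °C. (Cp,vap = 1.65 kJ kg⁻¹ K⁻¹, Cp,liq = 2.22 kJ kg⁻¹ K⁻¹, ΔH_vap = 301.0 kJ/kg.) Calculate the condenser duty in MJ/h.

Q_c = 24300 MJ/h

vapour 253→125.7 °C: -210.04 kJ/kg
condensation at 125.7 °C: -301 kJ/kg
liquid 125.7→107 °C: -41.514 kJ/kg
Δh = -210.04 + -301 + -41.514 = -552.56 kJ/kg
Q = ṁ·Δh = 12.23 kg/s × -552.56 kJ/kg = -6757.8 kJ/s
|Q| = 6757.8 kW = 24328 MJ/h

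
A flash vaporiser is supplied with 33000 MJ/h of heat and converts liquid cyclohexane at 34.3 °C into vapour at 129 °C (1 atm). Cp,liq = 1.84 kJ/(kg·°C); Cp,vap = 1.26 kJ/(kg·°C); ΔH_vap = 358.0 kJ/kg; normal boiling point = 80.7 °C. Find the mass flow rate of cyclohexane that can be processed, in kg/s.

ṁ = 18.2 kg/s

Δh = 1.84×(80.7−34.3) + 358.0 + 1.26×(129−80.7) = 504.23 kJ/kg
Q = 33000 MJ/h = 9166.7 kJ/s = 9166.7 kJ/s
ṁ = Q/Δh = 9166.7 / 504.23 = 18.179 kg/s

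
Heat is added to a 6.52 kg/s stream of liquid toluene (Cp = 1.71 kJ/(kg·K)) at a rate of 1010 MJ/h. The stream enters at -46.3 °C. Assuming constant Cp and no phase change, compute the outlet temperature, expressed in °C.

Q = 1010 MJ/h = 280.56 kJ/s
ΔT = Q/(ṁ·Cp) = 280.56/(6.52×1.71) = 25.164 K
T_out = -46.3 + 25.164 = -21.136 °C

T_out = -21.1 °C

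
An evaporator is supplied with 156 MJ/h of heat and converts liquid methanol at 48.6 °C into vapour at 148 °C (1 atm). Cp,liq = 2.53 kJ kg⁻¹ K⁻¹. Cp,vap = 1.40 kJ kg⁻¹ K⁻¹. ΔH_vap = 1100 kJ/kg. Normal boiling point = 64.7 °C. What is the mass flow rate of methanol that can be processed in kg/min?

Δh = 2.53×(64.7−48.6) + 1100 + 1.40×(148−64.7) = 1257.4 kJ/kg
Q = 156 MJ/h = 43.333 kJ/s = 2600 kJ/min
ṁ = Q/Δh = 2600 / 1257.4 = 2.0678 kg/min

ṁ = 2.07 kg/min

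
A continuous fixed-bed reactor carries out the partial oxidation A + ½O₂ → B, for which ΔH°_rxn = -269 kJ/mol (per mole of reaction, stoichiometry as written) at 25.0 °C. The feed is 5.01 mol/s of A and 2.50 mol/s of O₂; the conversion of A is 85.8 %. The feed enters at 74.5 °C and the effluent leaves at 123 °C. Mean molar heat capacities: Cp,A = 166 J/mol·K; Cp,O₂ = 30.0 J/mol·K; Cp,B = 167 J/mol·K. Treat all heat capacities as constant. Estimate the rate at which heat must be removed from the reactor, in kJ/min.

Q_out = 67100 kJ/min

Extent of reaction ξ = 0.858 × 5.01 = 4.2986 mol/s
Reaction term: ξ·ΔH°_rxn = 4.2986 × -269 = -1156.3 kJ/s
Sensible, feed 74.5→25 °C: -44.88 kJ/s
Outlet flows (mol/s): A 0.71142, O₂ 0.35071, B 4.2986
Sensible, products 25→123 °C: 82.955 kJ/s
Q = ΔH = -1118.2 kJ/s = -1118.2 kW
Heat removed = 67095 kJ/min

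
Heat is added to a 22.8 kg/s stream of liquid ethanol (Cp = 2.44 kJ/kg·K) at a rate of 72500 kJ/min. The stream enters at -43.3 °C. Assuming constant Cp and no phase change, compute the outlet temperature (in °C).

T_out = -21.6 °C

Q = 72500 kJ/min = 1208.3 kJ/s
ΔT = Q/(ṁ·Cp) = 1208.3/(22.8×2.44) = 21.72 K
T_out = -43.3 + 21.72 = -21.58 °C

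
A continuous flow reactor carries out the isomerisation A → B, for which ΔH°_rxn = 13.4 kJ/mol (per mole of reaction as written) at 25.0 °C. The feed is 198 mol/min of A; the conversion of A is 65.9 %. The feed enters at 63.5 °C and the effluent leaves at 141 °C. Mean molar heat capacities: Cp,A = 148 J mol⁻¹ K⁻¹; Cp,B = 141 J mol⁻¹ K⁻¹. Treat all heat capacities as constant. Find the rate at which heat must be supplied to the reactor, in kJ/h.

Extent of reaction ξ = 0.659 × 198 = 130.48 mol/min
Reaction term: ξ·ΔH°_rxn = 130.48 × 13.4 = 1748.5 kJ/min
Sensible, feed 63.5→25 °C: -1128.2 kJ/min
Outlet flows (mol/min): A 67.518, B 130.48
Sensible, products 25→141 °C: 3293.3 kJ/min
Q = ΔH = 3913.6 kJ/min = 65.226 kW
Heat supplied = 234810 kJ/h

Q_in = 235000 kJ/h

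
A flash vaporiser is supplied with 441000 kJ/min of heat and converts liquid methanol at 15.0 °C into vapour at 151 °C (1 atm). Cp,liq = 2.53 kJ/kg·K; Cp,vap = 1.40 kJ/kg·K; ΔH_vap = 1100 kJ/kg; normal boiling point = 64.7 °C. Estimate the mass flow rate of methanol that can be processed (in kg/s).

Δh = 2.53×(64.7−15.0) + 1100 + 1.40×(151−64.7) = 1346.6 kJ/kg
Q = 441000 kJ/min = 7350 kJ/s = 7350 kJ/s
ṁ = Q/Δh = 7350 / 1346.6 = 5.4583 kg/s

ṁ = 5.46 kg/s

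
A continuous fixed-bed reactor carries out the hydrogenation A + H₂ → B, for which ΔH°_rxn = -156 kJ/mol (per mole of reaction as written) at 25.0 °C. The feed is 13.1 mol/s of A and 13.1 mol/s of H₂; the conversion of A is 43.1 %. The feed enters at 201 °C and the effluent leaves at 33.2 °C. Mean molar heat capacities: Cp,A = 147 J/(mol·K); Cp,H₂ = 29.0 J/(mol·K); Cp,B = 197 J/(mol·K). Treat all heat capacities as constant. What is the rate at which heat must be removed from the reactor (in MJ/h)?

Extent of reaction ξ = 0.431 × 13.1 = 5.6461 mol/s
Reaction term: ξ·ΔH°_rxn = 5.6461 × -156 = -880.79 kJ/s
Sensible, feed 201→25 °C: -405.79 kJ/s
Outlet flows (mol/s): A 7.4539, H₂ 7.4539, B 5.6461
Sensible, products 25→33.2 °C: 19.878 kJ/s
Q = ΔH = -1266.7 kJ/s = -1266.7 kW
Heat removed = 4560.1 MJ/h

Q_out = 4560 MJ/h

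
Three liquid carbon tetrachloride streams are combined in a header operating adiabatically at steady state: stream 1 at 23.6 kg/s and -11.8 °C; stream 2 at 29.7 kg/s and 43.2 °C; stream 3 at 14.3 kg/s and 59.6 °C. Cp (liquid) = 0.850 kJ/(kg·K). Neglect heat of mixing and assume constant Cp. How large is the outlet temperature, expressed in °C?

No heat crosses the boundary, so H_out = H_in.
Σ ṁᵢCp,ᵢTᵢ = 23.6×0.850×-11.8 + 29.7×0.850×43.2 + 14.3×0.850×59.6 = 1578.3
Σ ṁᵢCp,ᵢ = 23.6×0.850 + 29.7×0.850 + 14.3×0.850 = 57.46
T_out = 1578.3 / 57.46 = 27.468 °C

T_out = 27.5 °C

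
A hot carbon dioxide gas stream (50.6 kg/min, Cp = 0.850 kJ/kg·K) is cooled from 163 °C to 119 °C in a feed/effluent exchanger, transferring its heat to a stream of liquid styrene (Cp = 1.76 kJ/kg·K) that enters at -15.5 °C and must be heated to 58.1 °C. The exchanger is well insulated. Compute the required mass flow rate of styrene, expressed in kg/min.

Heat released by hot stream: Q = 50.6 × 0.850 × (163 − 119) = 1892.4 kJ/min
Energy balance on cold side (adiabatic exchanger): Q = ṁ_c·Cp_c·(T_c,out − T_c,in)
ṁ_c = 1892.4 / [1.76 × (58.1 − -15.5)] = 14.609 kg/min

ṁ_c = 14.6 kg/min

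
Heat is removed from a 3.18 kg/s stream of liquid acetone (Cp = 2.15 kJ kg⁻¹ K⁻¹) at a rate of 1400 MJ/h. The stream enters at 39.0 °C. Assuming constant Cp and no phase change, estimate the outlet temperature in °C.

T_out = -17.9 °C

Q = 1400 MJ/h = 388.89 kJ/s
ΔT = Q/(ṁ·Cp) = 388.89/(3.18×2.15) = 56.88 K
T_out = 39.0 − 56.88 = -17.88 °C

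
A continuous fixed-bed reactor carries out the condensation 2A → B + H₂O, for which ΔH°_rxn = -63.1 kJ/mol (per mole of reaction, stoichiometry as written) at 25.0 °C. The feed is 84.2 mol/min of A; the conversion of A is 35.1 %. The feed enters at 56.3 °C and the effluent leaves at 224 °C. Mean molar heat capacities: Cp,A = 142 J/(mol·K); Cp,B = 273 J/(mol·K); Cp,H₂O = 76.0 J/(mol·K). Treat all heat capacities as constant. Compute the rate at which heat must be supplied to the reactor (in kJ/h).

Extent of reaction ξ = 0.351 × 84.2 / 2 = 14.777 mol/min
Reaction term: ξ·ΔH°_rxn = 14.777 × -63.1 = -932.44 kJ/min
Sensible, feed 56.3→25 °C: -374.24 kJ/min
Outlet flows (mol/min): A 54.646, B 14.777, H₂O 14.777
Sensible, products 25→224 °C: 2570.5 kJ/min
Q = ΔH = 1263.8 kJ/min = 21.063 kW
Heat supplied = 75828 kJ/h

Q_in = 75800 kJ/h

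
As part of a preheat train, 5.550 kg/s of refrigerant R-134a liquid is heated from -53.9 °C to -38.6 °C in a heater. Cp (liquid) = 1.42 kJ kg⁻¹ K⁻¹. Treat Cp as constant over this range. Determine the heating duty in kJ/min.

Q = 7230 kJ/min

Q = ṁ·Cp·ΔT = 5.550 × 1.42 × (-38.6 − -53.9) = 120.58 kJ/s
Heating duty = 7234.8 kJ/min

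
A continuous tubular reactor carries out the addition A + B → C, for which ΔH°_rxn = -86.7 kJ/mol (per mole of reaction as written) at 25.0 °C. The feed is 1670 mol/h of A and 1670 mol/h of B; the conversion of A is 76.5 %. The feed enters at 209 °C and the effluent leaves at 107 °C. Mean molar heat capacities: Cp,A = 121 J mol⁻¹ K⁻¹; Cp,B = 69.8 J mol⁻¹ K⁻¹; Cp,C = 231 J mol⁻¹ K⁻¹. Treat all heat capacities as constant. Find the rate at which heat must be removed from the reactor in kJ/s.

Q_out = 38.6 kJ/s

Extent of reaction ξ = 0.765 × 1670 = 1277.5 mol/h
Reaction term: ξ·ΔH°_rxn = 1277.5 × -86.7 = -110760 kJ/h
Sensible, feed 209→25 °C: -58629 kJ/h
Outlet flows (mol/h): A 392.45, B 392.45, C 1277.5
Sensible, products 25→107 °C: 30339 kJ/h
Q = ΔH = -139050 kJ/h = -38.626 kW
Heat removed = 38.626 kJ/s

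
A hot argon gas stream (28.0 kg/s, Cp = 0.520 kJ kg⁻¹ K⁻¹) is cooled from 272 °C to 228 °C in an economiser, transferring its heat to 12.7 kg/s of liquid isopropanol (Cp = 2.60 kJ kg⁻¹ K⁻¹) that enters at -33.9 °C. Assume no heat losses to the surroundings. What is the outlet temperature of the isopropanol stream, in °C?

Heat released by hot stream: Q = 28.0 × 0.520 × (272 − 228) = 640.64 kJ/s
Energy balance on cold side (adiabatic exchanger): Q = ṁ_c·Cp_c·(T_c,out − T_c,in)
T_c,out = -33.9 + 640.64/(12.7 × 2.60) = -14.498 °C

T_c,out = -14.5 °C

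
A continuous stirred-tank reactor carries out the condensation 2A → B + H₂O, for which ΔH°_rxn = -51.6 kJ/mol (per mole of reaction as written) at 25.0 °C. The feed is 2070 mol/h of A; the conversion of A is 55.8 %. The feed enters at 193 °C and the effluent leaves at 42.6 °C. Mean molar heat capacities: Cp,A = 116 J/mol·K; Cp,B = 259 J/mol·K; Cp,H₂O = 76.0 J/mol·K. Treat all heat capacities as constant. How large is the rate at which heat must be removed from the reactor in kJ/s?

Extent of reaction ξ = 0.558 × 2070 / 2 = 577.53 mol/h
Reaction term: ξ·ΔH°_rxn = 577.53 × -51.6 = -29801 kJ/h
Sensible, feed 193→25 °C: -40340 kJ/h
Outlet flows (mol/h): A 914.94, B 577.53, H₂O 577.53
Sensible, products 25→42.6 °C: 5273.1 kJ/h
Q = ΔH = -64868 kJ/h = -18.019 kW
Heat removed = 18.019 kJ/s

Q_out = 18.0 kJ/s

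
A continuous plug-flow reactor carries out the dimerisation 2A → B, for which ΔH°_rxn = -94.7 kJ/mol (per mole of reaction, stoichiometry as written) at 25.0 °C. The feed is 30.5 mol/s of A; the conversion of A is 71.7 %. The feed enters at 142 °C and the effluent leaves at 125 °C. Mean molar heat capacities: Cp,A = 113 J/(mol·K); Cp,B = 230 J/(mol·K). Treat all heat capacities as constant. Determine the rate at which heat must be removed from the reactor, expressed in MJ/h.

Q_out = 3920 MJ/h

Extent of reaction ξ = 0.717 × 30.5 / 2 = 10.934 mol/s
Reaction term: ξ·ΔH°_rxn = 10.934 × -94.7 = -1035.5 kJ/s
Sensible, feed 142→25 °C: -403.24 kJ/s
Outlet flows (mol/s): A 8.6315, B 10.934
Sensible, products 25→125 °C: 349.02 kJ/s
Q = ΔH = -1089.7 kJ/s = -1089.7 kW
Heat removed = 3922.9 MJ/h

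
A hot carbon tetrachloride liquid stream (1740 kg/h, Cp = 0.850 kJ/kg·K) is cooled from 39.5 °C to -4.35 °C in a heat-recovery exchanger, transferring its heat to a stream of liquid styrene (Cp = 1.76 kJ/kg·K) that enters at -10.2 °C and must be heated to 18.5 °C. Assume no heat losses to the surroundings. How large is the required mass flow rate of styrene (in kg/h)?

Heat released by hot stream: Q = 1740 × 0.850 × (39.5 − -4.35) = 64854 kJ/h
Energy balance on cold side (adiabatic exchanger): Q = ṁ_c·Cp_c·(T_c,out − T_c,in)
ṁ_c = 64854 / [1.76 × (18.5 − -10.2)] = 1283.9 kg/h

ṁ_c = 1280 kg/h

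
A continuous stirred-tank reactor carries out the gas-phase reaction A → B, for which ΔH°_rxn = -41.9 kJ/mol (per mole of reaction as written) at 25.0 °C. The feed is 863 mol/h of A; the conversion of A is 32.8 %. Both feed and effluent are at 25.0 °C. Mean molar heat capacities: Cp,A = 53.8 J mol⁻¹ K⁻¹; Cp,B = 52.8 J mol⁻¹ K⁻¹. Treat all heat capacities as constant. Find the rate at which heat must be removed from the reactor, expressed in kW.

Extent of reaction ξ = 0.328 × 863 = 283.06 mol/h
Reaction term: ξ·ΔH°_rxn = 283.06 × -41.9 = -11860 kJ/h
Q = ΔH = -11860 kJ/h = -3.2946 kW
Heat removed = 3.2946 kW

Q_out = 3.29 kW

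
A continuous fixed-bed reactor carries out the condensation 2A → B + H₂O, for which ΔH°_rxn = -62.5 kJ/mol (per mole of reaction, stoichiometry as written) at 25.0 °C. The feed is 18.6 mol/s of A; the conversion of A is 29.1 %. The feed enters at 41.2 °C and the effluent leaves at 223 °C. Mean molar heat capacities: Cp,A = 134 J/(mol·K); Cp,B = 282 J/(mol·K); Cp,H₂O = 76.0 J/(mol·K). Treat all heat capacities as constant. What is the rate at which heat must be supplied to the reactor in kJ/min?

Q_in = 19900 kJ/min

Extent of reaction ξ = 0.291 × 18.6 / 2 = 2.7063 mol/s
Reaction term: ξ·ΔH°_rxn = 2.7063 × -62.5 = -169.14 kJ/s
Sensible, feed 41.2→25 °C: -40.377 kJ/s
Outlet flows (mol/s): A 13.187, B 2.7063, H₂O 2.7063
Sensible, products 25→223 °C: 541.72 kJ/s
Q = ΔH = 332.2 kJ/s = 332.2 kW
Heat supplied = 19932 kJ/min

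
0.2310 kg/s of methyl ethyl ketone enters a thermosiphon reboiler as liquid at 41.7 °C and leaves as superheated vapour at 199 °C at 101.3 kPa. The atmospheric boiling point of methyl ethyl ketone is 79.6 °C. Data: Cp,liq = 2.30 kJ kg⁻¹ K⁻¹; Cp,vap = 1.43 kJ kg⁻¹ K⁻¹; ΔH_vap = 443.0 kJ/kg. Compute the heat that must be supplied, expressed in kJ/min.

liquid 41.7→79.6 °C: 87.17 kJ/kg
vaporisation at 79.6 °C: 443 kJ/kg
vapour 79.6→199 °C: 170.74 kJ/kg
Δh = 87.17 + 443 + 170.74 = 700.91 kJ/kg
Q = ṁ·Δh = 0.2310 kg/s × 700.91 kJ/kg = 161.91 kJ/s
|Q| = 161.91 kW = 9714.6 kJ/min

Q = 9710 kJ/min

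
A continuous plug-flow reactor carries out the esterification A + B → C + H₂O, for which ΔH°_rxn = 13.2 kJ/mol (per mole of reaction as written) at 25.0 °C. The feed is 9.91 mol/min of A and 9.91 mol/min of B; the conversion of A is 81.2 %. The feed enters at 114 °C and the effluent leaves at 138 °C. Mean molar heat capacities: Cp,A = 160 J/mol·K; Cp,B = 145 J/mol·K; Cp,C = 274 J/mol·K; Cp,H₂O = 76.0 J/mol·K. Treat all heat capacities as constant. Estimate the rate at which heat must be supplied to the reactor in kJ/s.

Q_in = 3.66 kJ/s

Extent of reaction ξ = 0.812 × 9.91 = 8.0469 mol/min
Reaction term: ξ·ΔH°_rxn = 8.0469 × 13.2 = 106.22 kJ/min
Sensible, feed 114→25 °C: -269.01 kJ/min
Outlet flows (mol/min): A 1.8631, B 1.8631, C 8.0469, H₂O 8.0469
Sensible, products 25→138 °C: 382.47 kJ/min
Q = ΔH = 219.68 kJ/min = 3.6613 kW
Heat supplied = 3.6613 kJ/s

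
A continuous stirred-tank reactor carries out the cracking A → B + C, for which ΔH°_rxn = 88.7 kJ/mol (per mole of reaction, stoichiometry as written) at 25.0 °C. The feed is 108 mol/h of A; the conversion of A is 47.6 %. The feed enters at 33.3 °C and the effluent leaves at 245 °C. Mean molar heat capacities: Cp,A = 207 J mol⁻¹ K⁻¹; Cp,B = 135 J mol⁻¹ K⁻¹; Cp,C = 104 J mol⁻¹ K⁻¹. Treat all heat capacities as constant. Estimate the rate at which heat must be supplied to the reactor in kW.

Extent of reaction ξ = 0.476 × 108 = 51.408 mol/h
Reaction term: ξ·ΔH°_rxn = 51.408 × 88.7 = 4559.9 kJ/h
Sensible, feed 33.3→25 °C: -185.55 kJ/h
Outlet flows (mol/h): A 56.592, B 51.408, C 51.408
Sensible, products 25→245 °C: 5280.2 kJ/h
Q = ΔH = 9654.6 kJ/h = 2.6818 kW
Heat supplied = 2.6818 kW

Q_in = 2.68 kW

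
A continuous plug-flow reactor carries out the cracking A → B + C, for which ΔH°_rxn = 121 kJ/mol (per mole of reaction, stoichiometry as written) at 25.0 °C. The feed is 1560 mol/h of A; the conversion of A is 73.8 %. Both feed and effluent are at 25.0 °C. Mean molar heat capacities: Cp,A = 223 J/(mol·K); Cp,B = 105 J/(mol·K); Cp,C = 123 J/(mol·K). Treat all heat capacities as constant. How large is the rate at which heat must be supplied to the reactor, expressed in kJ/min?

Q_in = 2320 kJ/min

Extent of reaction ξ = 0.738 × 1560 = 1151.3 mol/h
Reaction term: ξ·ΔH°_rxn = 1151.3 × 121 = 139300 kJ/h
Q = ΔH = 139300 kJ/h = 38.696 kW
Heat supplied = 2321.7 kJ/min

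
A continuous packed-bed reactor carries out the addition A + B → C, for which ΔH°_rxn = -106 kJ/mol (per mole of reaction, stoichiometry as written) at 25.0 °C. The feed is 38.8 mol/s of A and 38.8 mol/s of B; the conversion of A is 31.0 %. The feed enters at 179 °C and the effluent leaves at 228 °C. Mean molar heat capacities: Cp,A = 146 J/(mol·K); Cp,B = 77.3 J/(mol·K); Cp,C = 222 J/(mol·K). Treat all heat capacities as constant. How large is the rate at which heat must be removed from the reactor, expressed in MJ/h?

Q_out = 3070 MJ/h

Extent of reaction ξ = 0.310 × 38.8 = 12.028 mol/s
Reaction term: ξ·ΔH°_rxn = 12.028 × -106 = -1275 kJ/s
Sensible, feed 179→25 °C: -1334.3 kJ/s
Outlet flows (mol/s): A 26.772, B 26.772, C 12.028
Sensible, products 25→228 °C: 1755.6 kJ/s
Q = ΔH = -853.6 kJ/s = -853.6 kW
Heat removed = 3073 MJ/h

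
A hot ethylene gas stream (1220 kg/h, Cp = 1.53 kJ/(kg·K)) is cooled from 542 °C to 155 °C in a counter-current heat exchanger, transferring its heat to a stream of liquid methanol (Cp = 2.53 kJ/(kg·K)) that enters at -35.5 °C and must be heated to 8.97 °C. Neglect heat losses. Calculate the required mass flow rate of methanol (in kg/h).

ṁ_c = 6420 kg/h

Heat released by hot stream: Q = 1220 × 1.53 × (542 − 155) = 722370 kJ/h
Energy balance on cold side (adiabatic exchanger): Q = ṁ_c·Cp_c·(T_c,out − T_c,in)
ṁ_c = 722370 / [2.53 × (8.97 − -35.5)] = 6420.6 kg/h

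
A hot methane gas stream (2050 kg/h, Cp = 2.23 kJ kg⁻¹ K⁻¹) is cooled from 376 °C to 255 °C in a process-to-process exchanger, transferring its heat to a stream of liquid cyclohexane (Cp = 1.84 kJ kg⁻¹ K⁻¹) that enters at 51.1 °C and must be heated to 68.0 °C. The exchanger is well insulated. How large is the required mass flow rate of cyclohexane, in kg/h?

ṁ_c = 17800 kg/h

Heat released by hot stream: Q = 2050 × 2.23 × (376 − 255) = 553150 kJ/h
Energy balance on cold side (adiabatic exchanger): Q = ṁ_c·Cp_c·(T_c,out − T_c,in)
ṁ_c = 553150 / [1.84 × (68.0 − 51.1)] = 17789 kg/h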